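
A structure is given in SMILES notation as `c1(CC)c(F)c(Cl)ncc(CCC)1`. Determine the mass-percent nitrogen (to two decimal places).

Atom tally by fragment:
  pyridine ring core → C:5 H:5 N:1
  (− 4 ring H displaced by substituents)
  + C2H5 → C:2 H:5
  + F → F:1
  + Cl → Cl:1
  + CH2CH2CH3 → C:3 H:7
Element totals:
  C: 10
  H: 13
  Cl: 1
  F: 1
  N: 1
Molecular formula: C10H13ClFN.
Molar mass = 201.669 g/mol.
Mass from N: 1 × 14.007 = 14.007 g/mol.
%N = 14.007 / 201.669 × 100 = 6.95%.

6.95%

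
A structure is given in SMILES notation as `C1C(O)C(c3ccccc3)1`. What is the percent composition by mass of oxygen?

11.92%

Atom tally by fragment:
  cyclopropane ring core → C:3 H:6
  (− 2 ring H displaced by substituents)
  + OH → O:1 H:1
  + C6H5 → C:6 H:5
Element totals:
  C: 9
  H: 10
  O: 1
Molecular formula: C9H10O.
Molar mass = 134.178 g/mol.
Mass from O: 1 × 15.999 = 15.999 g/mol.
%O = 15.999 / 134.178 × 100 = 11.92%.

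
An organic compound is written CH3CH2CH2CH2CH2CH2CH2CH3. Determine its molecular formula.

Element totals:
  C: 8
  H: 18

C8H18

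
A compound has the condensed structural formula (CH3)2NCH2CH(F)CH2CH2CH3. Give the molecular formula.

C7H16FN

Atom tally by fragment:
  (CH3)2NCH2 → C:3 H:8 N:1
  CH(F) → C:1 H:1 F:1
  CH2 → C:1 H:2
  CH2 → C:1 H:2
  CH3 → C:1 H:3
Element totals:
  C: 7
  H: 16
  F: 1
  N: 1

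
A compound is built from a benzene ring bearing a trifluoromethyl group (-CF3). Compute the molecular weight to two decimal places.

Atom tally by fragment:
  benzene ring core → C:6 H:6
  (− 1 ring H displaced by substituents)
  + CF3 → C:1 F:3
Element totals:
  C: 7
  H: 5
  F: 3
Molecular formula: C7H5F3.
  M = 7(12.011) + 5(1.008) + 3(18.998)
    = 84.077 + 5.040 + 56.994 = 146.111

146.11 g/mol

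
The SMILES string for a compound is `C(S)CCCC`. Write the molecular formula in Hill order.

Atom tally by fragment:
  HSCH2 → C:1 H:3 S:1
  CH2 → C:1 H:2
  CH2 → C:1 H:2
  CH2 → C:1 H:2
  CH3 → C:1 H:3
Element totals:
  C: 5
  H: 12
  S: 1

C5H12S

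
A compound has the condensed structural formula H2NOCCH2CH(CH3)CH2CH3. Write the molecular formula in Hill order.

Atom tally by fragment:
  H2NOCCH2 → C:2 H:4 O:1 N:1
  CH(CH3) → C:2 H:4
  CH2 → C:1 H:2
  CH3 → C:1 H:3
Element totals:
  C: 6
  H: 13
  N: 1
  O: 1

C6H13NO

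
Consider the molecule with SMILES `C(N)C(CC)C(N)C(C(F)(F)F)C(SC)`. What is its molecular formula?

Atom tally by fragment:
  H2NCH2 → C:1 H:4 N:1
  CH(C2H5) → C:3 H:6
  CH(NH2) → C:1 H:3 N:1
  CH(CF3) → C:2 H:1 F:3
  CH2SCH3 → C:2 H:5 S:1
Element totals:
  C: 9
  H: 19
  F: 3
  N: 2
  S: 1

C9H19F3N2S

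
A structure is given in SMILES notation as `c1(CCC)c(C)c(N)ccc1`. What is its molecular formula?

Atom tally by fragment:
  benzene ring core → C:6 H:6
  (− 3 ring H displaced by substituents)
  + CH2CH2CH3 → C:3 H:7
  + CH3 → C:1 H:3
  + NH2 → N:1 H:2
Element totals:
  C: 10
  H: 15
  N: 1

C10H15N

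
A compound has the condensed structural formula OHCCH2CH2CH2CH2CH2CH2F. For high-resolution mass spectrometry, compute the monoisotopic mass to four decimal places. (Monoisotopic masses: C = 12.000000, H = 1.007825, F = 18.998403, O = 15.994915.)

132.0950

Atom tally by fragment:
  OHCCH2 → C:2 H:3 O:1
  CH2 → C:1 H:2
  CH2 → C:1 H:2
  CH2 → C:1 H:2
  CH2 → C:1 H:2
  CH2F → C:1 H:2 F:1
Element totals:
  C: 7
  H: 13
  F: 1
  O: 1
Molecular formula: C7H13FO.
  M = 7(12.0) + 13(1.007825) + 18.998403 + 15.994915
    = 84.000000 + 13.101725 + 18.998403 + 15.994915 = 132.095043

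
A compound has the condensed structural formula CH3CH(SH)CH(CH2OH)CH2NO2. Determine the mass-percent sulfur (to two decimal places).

Element totals:
  C: 5
  H: 11
  N: 1
  O: 3
  S: 1
Molecular formula: C5H11NO3S.
Molar mass = 165.207 g/mol.
Mass from S: 1 × 32.06 = 32.060 g/mol.
%S = 32.060 / 165.207 × 100 = 19.41%.

19.41%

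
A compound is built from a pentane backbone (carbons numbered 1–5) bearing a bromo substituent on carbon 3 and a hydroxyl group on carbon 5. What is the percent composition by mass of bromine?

Atom tally by fragment:
  CH3 → C:1 H:3
  CH2 → C:1 H:2
  CH(Br) → C:1 H:1 Br:1
  CH2 → C:1 H:2
  CH2OH → C:1 H:3 O:1
Element totals:
  C: 5
  H: 11
  Br: 1
  O: 1
Molecular formula: C5H11BrO.
Molar mass = 167.046 g/mol.
Mass from Br: 1 × 79.904 = 79.904 g/mol.
%Br = 79.904 / 167.046 × 100 = 47.83%.

47.83%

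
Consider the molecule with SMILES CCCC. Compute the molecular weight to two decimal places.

58.12 g/mol

Atom tally by fragment:
  CH3 → C:1 H:3
  CH2 → C:1 H:2
  CH2 → C:1 H:2
  CH3 → C:1 H:3
Element totals:
  C: 4
  H: 10
Molecular formula: C4H10.
  M = 4(12.011) + 10(1.008)
    = 48.044 + 10.080 = 58.124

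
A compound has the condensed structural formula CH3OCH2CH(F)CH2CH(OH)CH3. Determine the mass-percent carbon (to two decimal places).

52.93%

Element totals:
  C: 6
  H: 13
  F: 1
  O: 2
Molecular formula: C6H13FO2.
Molar mass = 136.166 g/mol.
Mass from C: 6 × 12.011 = 72.066 g/mol.
%C = 72.066 / 136.166 × 100 = 52.93%.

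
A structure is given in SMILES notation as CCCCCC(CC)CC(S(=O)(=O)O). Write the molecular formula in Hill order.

Atom tally by fragment:
  CH3 → C:1 H:3
  CH2 → C:1 H:2
  CH2 → C:1 H:2
  CH2 → C:1 H:2
  CH2 → C:1 H:2
  CH(C2H5) → C:3 H:6
  CH2 → C:1 H:2
  CH2SO3H → C:1 H:3 S:1 O:3
Element totals:
  C: 10
  H: 22
  O: 3
  S: 1

C10H22O3S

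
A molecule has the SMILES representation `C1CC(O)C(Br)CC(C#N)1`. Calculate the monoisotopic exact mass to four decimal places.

Atom tally by fragment:
  cyclohexane ring core → C:6 H:12
  (− 3 ring H displaced by substituents)
  + OH → O:1 H:1
  + Br → Br:1
  + CN → C:1 N:1
Element totals:
  C: 7
  H: 10
  Br: 1
  N: 1
  O: 1
Molecular formula: C7H10BrNO.
  M = 7(12.0) + 10(1.007825) + 78.918338 + 14.003074 + 15.994915
    = 84.000000 + 10.078250 + 78.918338 + 14.003074 + 15.994915 = 202.994577

202.9946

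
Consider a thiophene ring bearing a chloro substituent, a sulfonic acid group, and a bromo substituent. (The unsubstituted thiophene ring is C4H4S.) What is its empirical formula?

Atom tally by fragment:
  thiophene ring core → C:4 H:4 S:1
  (− 3 ring H displaced by substituents)
  + Cl → Cl:1
  + SO3H → S:1 O:3 H:1
  + Br → Br:1
Element totals:
  C: 4
  H: 2
  Br: 1
  Cl: 1
  O: 3
  S: 2
Molecular formula: C4H2BrClO3S2.
gcd of subscripts (1, 4, 1, 2, 3, 2) = 1, so the empirical formula equals the molecular formula.

C4H2BrClO3S2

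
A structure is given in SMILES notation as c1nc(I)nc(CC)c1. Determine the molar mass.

Atom tally by fragment:
  pyrimidine ring core → C:4 H:4 N:2
  (− 2 ring H displaced by substituents)
  + I → I:1
  + C2H5 → C:2 H:5
Element totals:
  C: 6
  H: 7
  I: 1
  N: 2
Molecular formula: C6H7IN2.
  M = 6(12.011) + 7(1.008) + 126.904 + 2(14.007)
    = 72.066 + 7.056 + 126.904 + 28.014 = 234.040

234.04 g/mol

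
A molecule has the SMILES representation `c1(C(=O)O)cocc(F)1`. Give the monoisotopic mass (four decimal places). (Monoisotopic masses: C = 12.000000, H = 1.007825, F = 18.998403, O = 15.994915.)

Atom tally by fragment:
  furan ring core → C:4 H:4 O:1
  (− 2 ring H displaced by substituents)
  + COOH → C:1 H:1 O:2
  + F → F:1
Element totals:
  C: 5
  H: 3
  F: 1
  O: 3
Molecular formula: C5H3FO3.
  M = 5(12.0) + 3(1.007825) + 18.998403 + 3(15.994915)
    = 60.000000 + 3.023475 + 18.998403 + 47.984745 = 130.006623

130.0066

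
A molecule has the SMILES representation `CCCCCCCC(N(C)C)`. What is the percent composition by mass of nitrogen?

Atom tally by fragment:
  CH3 → C:1 H:3
  CH2 → C:1 H:2
  CH2 → C:1 H:2
  CH2 → C:1 H:2
  CH2 → C:1 H:2
  CH2 → C:1 H:2
  CH2 → C:1 H:2
  CH2N(CH3)2 → C:3 H:8 N:1
Element totals:
  C: 10
  H: 23
  N: 1
Molecular formula: C10H23N.
Molar mass = 157.301 g/mol.
Mass from N: 1 × 14.007 = 14.007 g/mol.
%N = 14.007 / 157.301 × 100 = 8.90%.

8.90%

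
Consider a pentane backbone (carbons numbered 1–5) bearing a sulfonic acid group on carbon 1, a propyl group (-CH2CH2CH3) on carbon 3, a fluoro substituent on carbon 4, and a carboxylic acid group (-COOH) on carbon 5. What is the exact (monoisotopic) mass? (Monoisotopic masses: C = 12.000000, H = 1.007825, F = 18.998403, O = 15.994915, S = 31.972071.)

Atom tally by fragment:
  HO3SCH2 → C:1 H:3 S:1 O:3
  CH2 → C:1 H:2
  CH(CH2CH2CH3) → C:4 H:8
  CH(F) → C:1 H:1 F:1
  CH2COOH → C:2 H:3 O:2
Element totals:
  C: 9
  H: 17
  F: 1
  O: 5
  S: 1
Molecular formula: C9H17FO5S.
  M = 9(12.0) + 17(1.007825) + 18.998403 + 5(15.994915) + 31.972071
    = 108.000000 + 17.133025 + 18.998403 + 79.974575 + 31.972071 = 256.078074

256.0781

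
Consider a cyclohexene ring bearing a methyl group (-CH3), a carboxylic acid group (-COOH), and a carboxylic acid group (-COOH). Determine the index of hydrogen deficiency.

Atom tally by fragment:
  cyclohexene ring core → C:6 H:10
  (− 3 ring H displaced by substituents)
  + CH3 → C:1 H:3
  + COOH → C:1 H:1 O:2
  + COOH → C:1 H:1 O:2
Element totals:
  C: 9
  H: 12
  O: 4
Molecular formula: C9H12O4.
DoU = (2C + 2 + N − H − X) / 2 = (2·9 + 2 + 0 − 12 − 0) / 2 = 4.

4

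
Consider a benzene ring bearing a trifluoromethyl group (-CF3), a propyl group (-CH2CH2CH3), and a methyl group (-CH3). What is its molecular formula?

Atom tally by fragment:
  benzene ring core → C:6 H:6
  (− 3 ring H displaced by substituents)
  + CF3 → C:1 F:3
  + CH2CH2CH3 → C:3 H:7
  + CH3 → C:1 H:3
Element totals:
  C: 11
  H: 13
  F: 3

C11H13F3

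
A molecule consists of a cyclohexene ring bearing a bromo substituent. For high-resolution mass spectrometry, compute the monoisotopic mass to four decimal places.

159.9888

Atom tally by fragment:
  cyclohexene ring core → C:6 H:10
  (− 1 ring H displaced by substituents)
  + Br → Br:1
Element totals:
  C: 6
  H: 9
  Br: 1
Molecular formula: C6H9Br.
  M = 6(12.0) + 9(1.007825) + 78.918338
    = 72.000000 + 9.070425 + 78.918338 = 159.988763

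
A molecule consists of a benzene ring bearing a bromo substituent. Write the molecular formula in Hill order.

C6H5Br

Atom tally by fragment:
  benzene ring core → C:6 H:6
  (− 1 ring H displaced by substituents)
  + Br → Br:1
Element totals:
  C: 6
  H: 5
  Br: 1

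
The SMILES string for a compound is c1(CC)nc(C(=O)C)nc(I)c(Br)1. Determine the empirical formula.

Atom tally by fragment:
  pyrimidine ring core → C:4 H:4 N:2
  (− 4 ring H displaced by substituents)
  + C2H5 → C:2 H:5
  + COCH3 → C:2 H:3 O:1
  + I → I:1
  + Br → Br:1
Element totals:
  C: 8
  H: 8
  Br: 1
  I: 1
  N: 2
  O: 1
Molecular formula: C8H8BrIN2O.
gcd of subscripts (1, 8, 8, 1, 2, 1) = 1, so the empirical formula equals the molecular formula.

C8H8BrIN2O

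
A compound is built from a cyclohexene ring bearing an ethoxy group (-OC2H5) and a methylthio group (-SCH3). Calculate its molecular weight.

172.29 g/mol

Atom tally by fragment:
  cyclohexene ring core → C:6 H:10
  (− 2 ring H displaced by substituents)
  + OC2H5 → C:2 H:5 O:1
  + SCH3 → C:1 H:3 S:1
Element totals:
  C: 9
  H: 16
  O: 1
  S: 1
Molecular formula: C9H16OS.
  M = 9(12.011) + 16(1.008) + 15.999 + 32.06
    = 108.099 + 16.128 + 15.999 + 32.060 = 172.286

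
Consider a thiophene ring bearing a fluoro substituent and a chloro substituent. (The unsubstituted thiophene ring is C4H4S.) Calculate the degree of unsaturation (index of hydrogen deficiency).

Atom tally by fragment:
  thiophene ring core → C:4 H:4 S:1
  (− 2 ring H displaced by substituents)
  + F → F:1
  + Cl → Cl:1
Element totals:
  C: 4
  H: 2
  Cl: 1
  F: 1
  S: 1
Molecular formula: C4H2ClFS.
DoU = (2C + 2 + N − H − X) / 2 = (2·4 + 2 + 0 − 2 − 2) / 2 = 3.

3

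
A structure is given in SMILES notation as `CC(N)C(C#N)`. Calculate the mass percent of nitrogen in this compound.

Atom tally by fragment:
  CH3 → C:1 H:3
  CH(NH2) → C:1 H:3 N:1
  CH2CN → C:2 H:2 N:1
Element totals:
  C: 4
  H: 8
  N: 2
Molecular formula: C4H8N2.
Molar mass = 84.122 g/mol.
Mass from N: 2 × 14.007 = 28.014 g/mol.
%N = 28.014 / 84.122 × 100 = 33.30%.

33.30%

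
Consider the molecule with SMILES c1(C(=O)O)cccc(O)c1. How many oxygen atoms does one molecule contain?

3

Atom tally by fragment:
  benzene ring core → C:6 H:6
  (− 2 ring H displaced by substituents)
  + COOH → C:1 H:1 O:2
  + OH → O:1 H:1
Element totals:
  C: 7
  H: 6
  O: 3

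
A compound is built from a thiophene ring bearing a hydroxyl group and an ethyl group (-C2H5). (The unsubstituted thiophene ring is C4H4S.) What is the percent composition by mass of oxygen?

12.48%

Atom tally by fragment:
  thiophene ring core → C:4 H:4 S:1
  (− 2 ring H displaced by substituents)
  + OH → O:1 H:1
  + C2H5 → C:2 H:5
Element totals:
  C: 6
  H: 8
  O: 1
  S: 1
Molecular formula: C6H8OS.
Molar mass = 128.189 g/mol.
Mass from O: 1 × 15.999 = 15.999 g/mol.
%O = 15.999 / 128.189 × 100 = 12.48%.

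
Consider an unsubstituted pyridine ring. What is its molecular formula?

C5H5N

Atom tally by fragment:
  pyridine ring core → C:5 H:5 N:1
Element totals:
  C: 5
  H: 5
  N: 1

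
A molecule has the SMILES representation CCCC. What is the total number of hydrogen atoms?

Atom tally by fragment:
  CH3 → C:1 H:3
  CH2 → C:1 H:2
  CH2 → C:1 H:2
  CH3 → C:1 H:3
Element totals:
  C: 4
  H: 10

10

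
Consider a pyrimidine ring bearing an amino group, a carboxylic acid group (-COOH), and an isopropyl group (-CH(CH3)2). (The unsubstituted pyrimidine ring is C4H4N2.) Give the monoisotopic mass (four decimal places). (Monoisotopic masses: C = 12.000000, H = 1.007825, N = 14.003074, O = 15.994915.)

181.0851

Atom tally by fragment:
  pyrimidine ring core → C:4 H:4 N:2
  (− 3 ring H displaced by substituents)
  + NH2 → N:1 H:2
  + COOH → C:1 H:1 O:2
  + CH(CH3)2 → C:3 H:7
Element totals:
  C: 8
  H: 11
  N: 3
  O: 2
Molecular formula: C8H11N3O2.
  M = 8(12.0) + 11(1.007825) + 3(14.003074) + 2(15.994915)
    = 96.000000 + 11.086075 + 42.009222 + 31.989830 = 181.085127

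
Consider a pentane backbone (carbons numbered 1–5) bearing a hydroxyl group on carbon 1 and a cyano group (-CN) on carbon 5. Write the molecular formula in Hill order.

C6H11NO

Atom tally by fragment:
  HOCH2 → C:1 H:3 O:1
  CH2 → C:1 H:2
  CH2 → C:1 H:2
  CH2 → C:1 H:2
  CH2CN → C:2 H:2 N:1
Element totals:
  C: 6
  H: 11
  N: 1
  O: 1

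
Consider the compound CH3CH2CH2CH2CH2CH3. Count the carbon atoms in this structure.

6

Atom tally by fragment:
  CH3 → C:1 H:3
  CH2 → C:1 H:2
  CH2 → C:1 H:2
  CH2 → C:1 H:2
  CH2 → C:1 H:2
  CH3 → C:1 H:3
Element totals:
  C: 6
  H: 14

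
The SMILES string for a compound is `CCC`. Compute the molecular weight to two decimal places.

44.10 g/mol

Atom tally by fragment:
  CH3 → C:1 H:3
  CH2 → C:1 H:2
  CH3 → C:1 H:3
Element totals:
  C: 3
  H: 8
Molecular formula: C3H8.
  M = 3(12.011) + 8(1.008)
    = 36.033 + 8.064 = 44.097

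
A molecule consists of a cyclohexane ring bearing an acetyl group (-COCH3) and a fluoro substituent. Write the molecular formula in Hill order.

C8H13FO

Atom tally by fragment:
  cyclohexane ring core → C:6 H:12
  (− 2 ring H displaced by substituents)
  + COCH3 → C:2 H:3 O:1
  + F → F:1
Element totals:
  C: 8
  H: 13
  F: 1
  O: 1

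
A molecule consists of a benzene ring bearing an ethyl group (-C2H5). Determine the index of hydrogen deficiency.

4

Atom tally by fragment:
  benzene ring core → C:6 H:6
  (− 1 ring H displaced by substituents)
  + C2H5 → C:2 H:5
Element totals:
  C: 8
  H: 10
Molecular formula: C8H10.
DoU = (2C + 2 + N − H − X) / 2 = (2·8 + 2 + 0 − 10 − 0) / 2 = 4.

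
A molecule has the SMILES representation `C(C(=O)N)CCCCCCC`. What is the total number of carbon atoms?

9

Atom tally by fragment:
  H2NOCCH2 → C:2 H:4 O:1 N:1
  CH2 → C:1 H:2
  CH2 → C:1 H:2
  CH2 → C:1 H:2
  CH2 → C:1 H:2
  CH2 → C:1 H:2
  CH2 → C:1 H:2
  CH3 → C:1 H:3
Element totals:
  C: 9
  H: 19
  N: 1
  O: 1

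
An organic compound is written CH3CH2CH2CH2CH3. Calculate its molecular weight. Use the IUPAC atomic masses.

Atom tally by fragment:
  CH3 → C:1 H:3
  CH2 → C:1 H:2
  CH2 → C:1 H:2
  CH2 → C:1 H:2
  CH3 → C:1 H:3
Element totals:
  C: 5
  H: 12
Molecular formula: C5H12.
  M = 5(12.011) + 12(1.008)
    = 60.055 + 12.096 = 72.151

72.15 g/mol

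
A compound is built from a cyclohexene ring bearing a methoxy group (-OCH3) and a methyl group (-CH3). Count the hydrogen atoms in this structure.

Atom tally by fragment:
  cyclohexene ring core → C:6 H:10
  (− 2 ring H displaced by substituents)
  + OCH3 → C:1 H:3 O:1
  + CH3 → C:1 H:3
Element totals:
  C: 8
  H: 14
  O: 1

14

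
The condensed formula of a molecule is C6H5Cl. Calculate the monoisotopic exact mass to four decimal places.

112.0080

Atom tally by fragment:
  benzene ring core → C:6 H:6
  (− 1 ring H displaced by substituents)
  + Cl → Cl:1
Element totals:
  C: 6
  H: 5
  Cl: 1
Molecular formula: C6H5Cl.
  M = 6(12.0) + 5(1.007825) + 34.968853
    = 72.000000 + 5.039125 + 34.968853 = 112.007978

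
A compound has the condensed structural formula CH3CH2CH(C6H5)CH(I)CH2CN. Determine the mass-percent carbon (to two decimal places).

Atom tally by fragment:
  CH3 → C:1 H:3
  CH2 → C:1 H:2
  CH(C6H5) → C:7 H:6
  CH(I) → C:1 H:1 I:1
  CH2CN → C:2 H:2 N:1
Element totals:
  C: 12
  H: 14
  I: 1
  N: 1
Molecular formula: C12H14IN.
Molar mass = 299.155 g/mol.
Mass from C: 12 × 12.011 = 144.132 g/mol.
%C = 144.132 / 299.155 × 100 = 48.18%.

48.18%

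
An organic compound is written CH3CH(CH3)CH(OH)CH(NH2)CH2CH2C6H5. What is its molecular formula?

Atom tally by fragment:
  CH3 → C:1 H:3
  CH(CH3) → C:2 H:4
  CH(OH) → C:1 H:2 O:1
  CH(NH2) → C:1 H:3 N:1
  CH2 → C:1 H:2
  CH2C6H5 → C:7 H:7
Element totals:
  C: 13
  H: 21
  N: 1
  O: 1

C13H21NO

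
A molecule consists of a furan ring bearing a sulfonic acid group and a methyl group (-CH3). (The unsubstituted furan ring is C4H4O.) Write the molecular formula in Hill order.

Atom tally by fragment:
  furan ring core → C:4 H:4 O:1
  (− 2 ring H displaced by substituents)
  + SO3H → S:1 O:3 H:1
  + CH3 → C:1 H:3
Element totals:
  C: 5
  H: 6
  O: 4
  S: 1

C5H6O4S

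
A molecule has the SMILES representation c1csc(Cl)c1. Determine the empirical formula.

Atom tally by fragment:
  thiophene ring core → C:4 H:4 S:1
  (− 1 ring H displaced by substituents)
  + Cl → Cl:1
Element totals:
  C: 4
  H: 3
  Cl: 1
  S: 1
Molecular formula: C4H3ClS.
gcd of subscripts (4, 1, 3, 1) = 1, so the empirical formula equals the molecular formula.

C4H3ClS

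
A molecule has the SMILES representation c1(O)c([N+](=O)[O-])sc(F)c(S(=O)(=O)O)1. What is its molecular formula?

C4H2FNO6S2

Atom tally by fragment:
  thiophene ring core → C:4 H:4 S:1
  (− 4 ring H displaced by substituents)
  + OH → O:1 H:1
  + NO2 → N:1 O:2
  + F → F:1
  + SO3H → S:1 O:3 H:1
Element totals:
  C: 4
  H: 2
  F: 1
  N: 1
  O: 6
  S: 2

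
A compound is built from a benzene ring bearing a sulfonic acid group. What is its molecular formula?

Atom tally by fragment:
  benzene ring core → C:6 H:6
  (− 1 ring H displaced by substituents)
  + SO3H → S:1 O:3 H:1
Element totals:
  C: 6
  H: 6
  O: 3
  S: 1

C6H6O3S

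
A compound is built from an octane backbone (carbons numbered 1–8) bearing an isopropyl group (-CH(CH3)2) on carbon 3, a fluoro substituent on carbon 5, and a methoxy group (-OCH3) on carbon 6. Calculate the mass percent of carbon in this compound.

Atom tally by fragment:
  CH3 → C:1 H:3
  CH2 → C:1 H:2
  CH(CH(CH3)2) → C:4 H:8
  CH2 → C:1 H:2
  CH(F) → C:1 H:1 F:1
  CH(OCH3) → C:2 H:4 O:1
  CH2 → C:1 H:2
  CH3 → C:1 H:3
Element totals:
  C: 12
  H: 25
  F: 1
  O: 1
Molecular formula: C12H25FO.
Molar mass = 204.329 g/mol.
Mass from C: 12 × 12.011 = 144.132 g/mol.
%C = 144.132 / 204.329 × 100 = 70.54%.

70.54%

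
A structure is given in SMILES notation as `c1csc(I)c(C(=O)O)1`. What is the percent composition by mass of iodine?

49.95%

Atom tally by fragment:
  thiophene ring core → C:4 H:4 S:1
  (− 2 ring H displaced by substituents)
  + I → I:1
  + COOH → C:1 H:1 O:2
Element totals:
  C: 5
  H: 3
  I: 1
  O: 2
  S: 1
Molecular formula: C5H3IO2S.
Molar mass = 254.041 g/mol.
Mass from I: 1 × 126.904 = 126.904 g/mol.
%I = 126.904 / 254.041 × 100 = 49.95%.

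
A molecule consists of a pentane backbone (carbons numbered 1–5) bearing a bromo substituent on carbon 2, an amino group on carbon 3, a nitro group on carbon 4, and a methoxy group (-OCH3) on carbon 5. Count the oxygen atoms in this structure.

3

Atom tally by fragment:
  CH3 → C:1 H:3
  CH(Br) → C:1 H:1 Br:1
  CH(NH2) → C:1 H:3 N:1
  CH(NO2) → C:1 H:1 N:1 O:2
  CH2OCH3 → C:2 H:5 O:1
Element totals:
  C: 6
  H: 13
  Br: 1
  N: 2
  O: 3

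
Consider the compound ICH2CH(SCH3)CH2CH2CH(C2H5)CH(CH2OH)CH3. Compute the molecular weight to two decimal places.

Atom tally by fragment:
  ICH2 → C:1 H:2 I:1
  CH(SCH3) → C:2 H:4 S:1
  CH2 → C:1 H:2
  CH2 → C:1 H:2
  CH(C2H5) → C:3 H:6
  CH(CH2OH) → C:2 H:4 O:1
  CH3 → C:1 H:3
Element totals:
  C: 11
  H: 23
  I: 1
  O: 1
  S: 1
Molecular formula: C11H23IOS.
  M = 11(12.011) + 23(1.008) + 126.904 + 15.999 + 32.06
    = 132.121 + 23.184 + 126.904 + 15.999 + 32.060 = 330.268

330.27 g/mol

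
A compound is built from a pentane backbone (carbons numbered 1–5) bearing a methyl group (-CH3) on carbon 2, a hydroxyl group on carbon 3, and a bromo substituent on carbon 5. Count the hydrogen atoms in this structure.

Atom tally by fragment:
  CH3 → C:1 H:3
  CH(CH3) → C:2 H:4
  CH(OH) → C:1 H:2 O:1
  CH2 → C:1 H:2
  CH2Br → C:1 H:2 Br:1
Element totals:
  C: 6
  H: 13
  Br: 1
  O: 1

13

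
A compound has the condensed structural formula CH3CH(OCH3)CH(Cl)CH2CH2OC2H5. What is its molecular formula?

Atom tally by fragment:
  CH3 → C:1 H:3
  CH(OCH3) → C:2 H:4 O:1
  CH(Cl) → C:1 H:1 Cl:1
  CH2 → C:1 H:2
  CH2OC2H5 → C:3 H:7 O:1
Element totals:
  C: 8
  H: 17
  Cl: 1
  O: 2

C8H17ClO2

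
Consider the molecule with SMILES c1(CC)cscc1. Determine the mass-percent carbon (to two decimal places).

Atom tally by fragment:
  thiophene ring core → C:4 H:4 S:1
  (− 1 ring H displaced by substituents)
  + C2H5 → C:2 H:5
Element totals:
  C: 6
  H: 8
  S: 1
Molecular formula: C6H8S.
Molar mass = 112.190 g/mol.
Mass from C: 6 × 12.011 = 72.066 g/mol.
%C = 72.066 / 112.190 × 100 = 64.24%.

64.24%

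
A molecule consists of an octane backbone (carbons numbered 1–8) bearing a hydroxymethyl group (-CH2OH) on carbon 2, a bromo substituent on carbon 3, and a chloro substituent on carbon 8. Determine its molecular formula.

C9H18BrClO

Atom tally by fragment:
  CH3 → C:1 H:3
  CH(CH2OH) → C:2 H:4 O:1
  CH(Br) → C:1 H:1 Br:1
  CH2 → C:1 H:2
  CH2 → C:1 H:2
  CH2 → C:1 H:2
  CH2 → C:1 H:2
  CH2Cl → C:1 H:2 Cl:1
Element totals:
  C: 9
  H: 18
  Br: 1
  Cl: 1
  O: 1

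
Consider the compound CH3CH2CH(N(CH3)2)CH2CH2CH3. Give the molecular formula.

Atom tally by fragment:
  CH3 → C:1 H:3
  CH2 → C:1 H:2
  CH(N(CH3)2) → C:3 H:7 N:1
  CH2 → C:1 H:2
  CH2 → C:1 H:2
  CH3 → C:1 H:3
Element totals:
  C: 8
  H: 19
  N: 1

C8H19N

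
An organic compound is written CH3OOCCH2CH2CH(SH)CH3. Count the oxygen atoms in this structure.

2

Atom tally by fragment:
  CH3OOCCH2 → C:3 H:5 O:2
  CH2 → C:1 H:2
  CH(SH) → C:1 H:2 S:1
  CH3 → C:1 H:3
Element totals:
  C: 6
  H: 12
  O: 2
  S: 1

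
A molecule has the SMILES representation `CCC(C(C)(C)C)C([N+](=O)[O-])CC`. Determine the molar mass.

187.28 g/mol

Atom tally by fragment:
  CH3 → C:1 H:3
  CH2 → C:1 H:2
  CH(C(CH3)3) → C:5 H:10
  CH(NO2) → C:1 H:1 N:1 O:2
  CH2 → C:1 H:2
  CH3 → C:1 H:3
Element totals:
  C: 10
  H: 21
  N: 1
  O: 2
Molecular formula: C10H21NO2.
  M = 10(12.011) + 21(1.008) + 14.007 + 2(15.999)
    = 120.110 + 21.168 + 14.007 + 31.998 = 187.283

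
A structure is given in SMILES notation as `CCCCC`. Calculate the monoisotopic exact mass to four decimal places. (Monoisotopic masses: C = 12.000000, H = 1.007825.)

Atom tally by fragment:
  CH3 → C:1 H:3
  CH2 → C:1 H:2
  CH2 → C:1 H:2
  CH2 → C:1 H:2
  CH3 → C:1 H:3
Element totals:
  C: 5
  H: 12
Molecular formula: C5H12.
  M = 5(12.0) + 12(1.007825)
    = 60.000000 + 12.093900 = 72.093900

72.0939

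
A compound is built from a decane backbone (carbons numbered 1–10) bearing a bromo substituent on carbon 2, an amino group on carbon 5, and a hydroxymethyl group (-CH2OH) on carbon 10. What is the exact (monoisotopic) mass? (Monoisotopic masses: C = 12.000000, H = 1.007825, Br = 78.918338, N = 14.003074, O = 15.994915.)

265.1041

Atom tally by fragment:
  CH3 → C:1 H:3
  CH(Br) → C:1 H:1 Br:1
  CH2 → C:1 H:2
  CH2 → C:1 H:2
  CH(NH2) → C:1 H:3 N:1
  CH2 → C:1 H:2
  CH2 → C:1 H:2
  CH2 → C:1 H:2
  CH2 → C:1 H:2
  CH2CH2OH → C:2 H:5 O:1
Element totals:
  C: 11
  H: 24
  Br: 1
  N: 1
  O: 1
Molecular formula: C11H24BrNO.
  M = 11(12.0) + 24(1.007825) + 78.918338 + 14.003074 + 15.994915
    = 132.000000 + 24.187800 + 78.918338 + 14.003074 + 15.994915 = 265.104127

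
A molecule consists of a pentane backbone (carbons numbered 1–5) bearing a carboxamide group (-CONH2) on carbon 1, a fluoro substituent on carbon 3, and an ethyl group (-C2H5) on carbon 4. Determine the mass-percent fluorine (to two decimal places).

Atom tally by fragment:
  H2NOCCH2 → C:2 H:4 O:1 N:1
  CH2 → C:1 H:2
  CH(F) → C:1 H:1 F:1
  CH(C2H5) → C:3 H:6
  CH3 → C:1 H:3
Element totals:
  C: 8
  H: 16
  F: 1
  N: 1
  O: 1
Molecular formula: C8H16FNO.
Molar mass = 161.220 g/mol.
Mass from F: 1 × 18.998 = 18.998 g/mol.
%F = 18.998 / 161.220 × 100 = 11.78%.

11.78%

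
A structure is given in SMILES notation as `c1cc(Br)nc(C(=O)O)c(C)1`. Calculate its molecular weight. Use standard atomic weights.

216.03 g/mol

Atom tally by fragment:
  pyridine ring core → C:5 H:5 N:1
  (− 3 ring H displaced by substituents)
  + Br → Br:1
  + COOH → C:1 H:1 O:2
  + CH3 → C:1 H:3
Element totals:
  C: 7
  H: 6
  Br: 1
  N: 1
  O: 2
Molecular formula: C7H6BrNO2.
  M = 7(12.011) + 6(1.008) + 79.904 + 14.007 + 2(15.999)
    = 84.077 + 6.048 + 79.904 + 14.007 + 31.998 = 216.034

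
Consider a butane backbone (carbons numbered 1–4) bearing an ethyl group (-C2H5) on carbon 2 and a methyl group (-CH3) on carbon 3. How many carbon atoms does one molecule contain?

7

Atom tally by fragment:
  CH3 → C:1 H:3
  CH(C2H5) → C:3 H:6
  CH(CH3) → C:2 H:4
  CH3 → C:1 H:3
Element totals:
  C: 7
  H: 16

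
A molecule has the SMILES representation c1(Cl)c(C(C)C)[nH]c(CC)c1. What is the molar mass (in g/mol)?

171.67 g/mol

Atom tally by fragment:
  pyrrole ring core → C:4 H:5 N:1
  (− 3 ring H displaced by substituents)
  + Cl → Cl:1
  + CH(CH3)2 → C:3 H:7
  + C2H5 → C:2 H:5
Element totals:
  C: 9
  H: 14
  Cl: 1
  N: 1
Molecular formula: C9H14ClN.
  M = 9(12.011) + 14(1.008) + 35.45 + 14.007
    = 108.099 + 14.112 + 35.450 + 14.007 = 171.668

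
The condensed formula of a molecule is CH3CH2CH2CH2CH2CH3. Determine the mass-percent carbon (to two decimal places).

Atom tally by fragment:
  CH3 → C:1 H:3
  CH2 → C:1 H:2
  CH2 → C:1 H:2
  CH2 → C:1 H:2
  CH2 → C:1 H:2
  CH3 → C:1 H:3
Element totals:
  C: 6
  H: 14
Molecular formula: C6H14.
Molar mass = 86.178 g/mol.
Mass from C: 6 × 12.011 = 72.066 g/mol.
%C = 72.066 / 86.178 × 100 = 83.62%.

83.62%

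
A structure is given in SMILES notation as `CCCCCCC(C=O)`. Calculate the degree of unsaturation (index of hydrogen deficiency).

1

Atom tally by fragment:
  CH3 → C:1 H:3
  CH2 → C:1 H:2
  CH2 → C:1 H:2
  CH2 → C:1 H:2
  CH2 → C:1 H:2
  CH2 → C:1 H:2
  CH2CHO → C:2 H:3 O:1
Element totals:
  C: 8
  H: 16
  O: 1
Molecular formula: C8H16O.
DoU = (2C + 2 + N − H − X) / 2 = (2·8 + 2 + 0 − 16 − 0) / 2 = 1.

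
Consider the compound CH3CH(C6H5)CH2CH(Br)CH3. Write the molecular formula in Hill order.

Atom tally by fragment:
  CH3 → C:1 H:3
  CH(C6H5) → C:7 H:6
  CH2 → C:1 H:2
  CH(Br) → C:1 H:1 Br:1
  CH3 → C:1 H:3
Element totals:
  C: 11
  H: 15
  Br: 1

C11H15Br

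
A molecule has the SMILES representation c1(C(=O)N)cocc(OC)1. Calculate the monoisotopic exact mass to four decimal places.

Atom tally by fragment:
  furan ring core → C:4 H:4 O:1
  (− 2 ring H displaced by substituents)
  + CONH2 → C:1 H:2 O:1 N:1
  + OCH3 → C:1 H:3 O:1
Element totals:
  C: 6
  H: 7
  N: 1
  O: 3
Molecular formula: C6H7NO3.
  M = 6(12.0) + 7(1.007825) + 14.003074 + 3(15.994915)
    = 72.000000 + 7.054775 + 14.003074 + 47.984745 = 141.042594

141.0426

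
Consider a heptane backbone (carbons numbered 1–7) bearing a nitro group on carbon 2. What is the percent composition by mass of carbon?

57.90%

Atom tally by fragment:
  CH3 → C:1 H:3
  CH(NO2) → C:1 H:1 N:1 O:2
  CH2 → C:1 H:2
  CH2 → C:1 H:2
  CH2 → C:1 H:2
  CH2 → C:1 H:2
  CH3 → C:1 H:3
Element totals:
  C: 7
  H: 15
  N: 1
  O: 2
Molecular formula: C7H15NO2.
Molar mass = 145.202 g/mol.
Mass from C: 7 × 12.011 = 84.077 g/mol.
%C = 84.077 / 145.202 × 100 = 57.90%.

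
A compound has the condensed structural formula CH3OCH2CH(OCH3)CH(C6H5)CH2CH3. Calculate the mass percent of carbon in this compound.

Atom tally by fragment:
  CH3OCH2 → C:2 H:5 O:1
  CH(OCH3) → C:2 H:4 O:1
  CH(C6H5) → C:7 H:6
  CH2 → C:1 H:2
  CH3 → C:1 H:3
Element totals:
  C: 13
  H: 20
  O: 2
Molecular formula: C13H20O2.
Molar mass = 208.301 g/mol.
Mass from C: 13 × 12.011 = 156.143 g/mol.
%C = 156.143 / 208.301 × 100 = 74.96%.

74.96%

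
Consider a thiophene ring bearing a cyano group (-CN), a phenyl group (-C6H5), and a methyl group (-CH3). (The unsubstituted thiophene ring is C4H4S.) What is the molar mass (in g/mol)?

Atom tally by fragment:
  thiophene ring core → C:4 H:4 S:1
  (− 3 ring H displaced by substituents)
  + CN → C:1 N:1
  + C6H5 → C:6 H:5
  + CH3 → C:1 H:3
Element totals:
  C: 12
  H: 9
  N: 1
  S: 1
Molecular formula: C12H9NS.
  M = 12(12.011) + 9(1.008) + 14.007 + 32.06
    = 144.132 + 9.072 + 14.007 + 32.060 = 199.271

199.27 g/mol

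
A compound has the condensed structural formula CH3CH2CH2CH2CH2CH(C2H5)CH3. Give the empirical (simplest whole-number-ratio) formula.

Atom tally by fragment:
  CH3 → C:1 H:3
  CH2 → C:1 H:2
  CH2 → C:1 H:2
  CH2 → C:1 H:2
  CH2 → C:1 H:2
  CH(C2H5) → C:3 H:6
  CH3 → C:1 H:3
Element totals:
  C: 9
  H: 20
Molecular formula: C9H20.
gcd of subscripts (9, 20) = 1, so the empirical formula equals the molecular formula.

C9H20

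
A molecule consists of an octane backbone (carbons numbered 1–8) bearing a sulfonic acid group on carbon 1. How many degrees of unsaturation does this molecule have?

0

Atom tally by fragment:
  HO3SCH2 → C:1 H:3 S:1 O:3
  CH2 → C:1 H:2
  CH2 → C:1 H:2
  CH2 → C:1 H:2
  CH2 → C:1 H:2
  CH2 → C:1 H:2
  CH2 → C:1 H:2
  CH3 → C:1 H:3
Element totals:
  C: 8
  H: 18
  O: 3
  S: 1
Molecular formula: C8H18O3S.
DoU = (2C + 2 + N − H − X) / 2 = (2·8 + 2 + 0 − 18 − 0) / 2 = 0.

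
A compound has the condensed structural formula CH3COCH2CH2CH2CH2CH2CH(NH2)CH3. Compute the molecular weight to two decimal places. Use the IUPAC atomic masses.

157.26 g/mol

Atom tally by fragment:
  CH3COCH2 → C:3 H:5 O:1
  CH2 → C:1 H:2
  CH2 → C:1 H:2
  CH2 → C:1 H:2
  CH2 → C:1 H:2
  CH(NH2) → C:1 H:3 N:1
  CH3 → C:1 H:3
Element totals:
  C: 9
  H: 19
  N: 1
  O: 1
Molecular formula: C9H19NO.
  M = 9(12.011) + 19(1.008) + 14.007 + 15.999
    = 108.099 + 19.152 + 14.007 + 15.999 = 157.257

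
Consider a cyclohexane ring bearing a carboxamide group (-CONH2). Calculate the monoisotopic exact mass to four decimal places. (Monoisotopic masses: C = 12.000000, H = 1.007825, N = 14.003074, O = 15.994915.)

Atom tally by fragment:
  cyclohexane ring core → C:6 H:12
  (− 1 ring H displaced by substituents)
  + CONH2 → C:1 H:2 O:1 N:1
Element totals:
  C: 7
  H: 13
  N: 1
  O: 1
Molecular formula: C7H13NO.
  M = 7(12.0) + 13(1.007825) + 14.003074 + 15.994915
    = 84.000000 + 13.101725 + 14.003074 + 15.994915 = 127.099714

127.0997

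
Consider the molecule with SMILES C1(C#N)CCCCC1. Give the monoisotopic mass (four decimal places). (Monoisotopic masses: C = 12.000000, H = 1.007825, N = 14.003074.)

Atom tally by fragment:
  cyclohexane ring core → C:6 H:12
  (− 1 ring H displaced by substituents)
  + CN → C:1 N:1
Element totals:
  C: 7
  H: 11
  N: 1
Molecular formula: C7H11N.
  M = 7(12.0) + 11(1.007825) + 14.003074
    = 84.000000 + 11.086075 + 14.003074 = 109.089149

109.0891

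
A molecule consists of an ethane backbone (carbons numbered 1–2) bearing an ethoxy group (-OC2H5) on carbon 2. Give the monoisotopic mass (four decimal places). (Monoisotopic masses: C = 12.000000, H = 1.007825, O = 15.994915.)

74.0732

Atom tally by fragment:
  CH3 → C:1 H:3
  CH2OC2H5 → C:3 H:7 O:1
Element totals:
  C: 4
  H: 10
  O: 1
Molecular formula: C4H10O.
  M = 4(12.0) + 10(1.007825) + 15.994915
    = 48.000000 + 10.078250 + 15.994915 = 74.073165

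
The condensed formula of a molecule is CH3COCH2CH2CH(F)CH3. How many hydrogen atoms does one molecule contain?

11

Element totals:
  C: 6
  H: 11
  F: 1
  O: 1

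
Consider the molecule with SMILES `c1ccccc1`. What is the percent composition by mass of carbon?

Atom tally by fragment:
  benzene ring core → C:6 H:6
Element totals:
  C: 6
  H: 6
Molecular formula: C6H6.
Molar mass = 78.114 g/mol.
Mass from C: 6 × 12.011 = 72.066 g/mol.
%C = 72.066 / 78.114 × 100 = 92.26%.

92.26%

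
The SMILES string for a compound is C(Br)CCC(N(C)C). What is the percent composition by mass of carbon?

Atom tally by fragment:
  BrCH2 → C:1 H:2 Br:1
  CH2 → C:1 H:2
  CH2 → C:1 H:2
  CH2N(CH3)2 → C:3 H:8 N:1
Element totals:
  C: 6
  H: 14
  Br: 1
  N: 1
Molecular formula: C6H14BrN.
Molar mass = 180.089 g/mol.
Mass from C: 6 × 12.011 = 72.066 g/mol.
%C = 72.066 / 180.089 × 100 = 40.02%.

40.02%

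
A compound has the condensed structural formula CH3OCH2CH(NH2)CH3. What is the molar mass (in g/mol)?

89.14 g/mol

Atom tally by fragment:
  CH3OCH2 → C:2 H:5 O:1
  CH(NH2) → C:1 H:3 N:1
  CH3 → C:1 H:3
Element totals:
  C: 4
  H: 11
  N: 1
  O: 1
Molecular formula: C4H11NO.
  M = 4(12.011) + 11(1.008) + 14.007 + 15.999
    = 48.044 + 11.088 + 14.007 + 15.999 = 89.138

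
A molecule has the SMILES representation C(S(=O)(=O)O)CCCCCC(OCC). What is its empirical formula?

Atom tally by fragment:
  HO3SCH2 → C:1 H:3 S:1 O:3
  CH2 → C:1 H:2
  CH2 → C:1 H:2
  CH2 → C:1 H:2
  CH2 → C:1 H:2
  CH2 → C:1 H:2
  CH2OC2H5 → C:3 H:7 O:1
Element totals:
  C: 9
  H: 20
  O: 4
  S: 1
Molecular formula: C9H20O4S.
gcd of subscripts (9, 20, 4, 1) = 1, so the empirical formula equals the molecular formula.

C9H20O4S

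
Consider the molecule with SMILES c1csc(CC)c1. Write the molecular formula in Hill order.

C6H8S

Atom tally by fragment:
  thiophene ring core → C:4 H:4 S:1
  (− 1 ring H displaced by substituents)
  + C2H5 → C:2 H:5
Element totals:
  C: 6
  H: 8
  S: 1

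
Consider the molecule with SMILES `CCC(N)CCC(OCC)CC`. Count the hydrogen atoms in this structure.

23

Atom tally by fragment:
  CH3 → C:1 H:3
  CH2 → C:1 H:2
  CH(NH2) → C:1 H:3 N:1
  CH2 → C:1 H:2
  CH2 → C:1 H:2
  CH(OC2H5) → C:3 H:6 O:1
  CH2 → C:1 H:2
  CH3 → C:1 H:3
Element totals:
  C: 10
  H: 23
  N: 1
  O: 1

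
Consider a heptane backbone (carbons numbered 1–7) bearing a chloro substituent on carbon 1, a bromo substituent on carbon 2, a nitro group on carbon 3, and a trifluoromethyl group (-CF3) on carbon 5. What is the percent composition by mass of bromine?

24.47%

Atom tally by fragment:
  ClCH2 → C:1 H:2 Cl:1
  CH(Br) → C:1 H:1 Br:1
  CH(NO2) → C:1 H:1 N:1 O:2
  CH2 → C:1 H:2
  CH(CF3) → C:2 H:1 F:3
  CH2 → C:1 H:2
  CH3 → C:1 H:3
Element totals:
  C: 8
  H: 12
  Br: 1
  Cl: 1
  F: 3
  N: 1
  O: 2
Molecular formula: C8H12BrClF3NO2.
Molar mass = 326.537 g/mol.
Mass from Br: 1 × 79.904 = 79.904 g/mol.
%Br = 79.904 / 326.537 × 100 = 24.47%.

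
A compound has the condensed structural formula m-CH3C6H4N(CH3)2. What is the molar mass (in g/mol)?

Atom tally by fragment:
  benzene ring core → C:6 H:6
  (− 2 ring H displaced by substituents)
  + CH3 → C:1 H:3
  + N(CH3)2 → N:1 C:2 H:6
Element totals:
  C: 9
  H: 13
  N: 1
Molecular formula: C9H13N.
  M = 9(12.011) + 13(1.008) + 14.007
    = 108.099 + 13.104 + 14.007 = 135.210

135.21 g/mol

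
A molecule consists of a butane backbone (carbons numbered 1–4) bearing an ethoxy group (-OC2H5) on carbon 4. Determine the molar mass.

102.18 g/mol

Atom tally by fragment:
  CH3 → C:1 H:3
  CH2 → C:1 H:2
  CH2 → C:1 H:2
  CH2OC2H5 → C:3 H:7 O:1
Element totals:
  C: 6
  H: 14
  O: 1
Molecular formula: C6H14O.
  M = 6(12.011) + 14(1.008) + 15.999
    = 72.066 + 14.112 + 15.999 = 102.177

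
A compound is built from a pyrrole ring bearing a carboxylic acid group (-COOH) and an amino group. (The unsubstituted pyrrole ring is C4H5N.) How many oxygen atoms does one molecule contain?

Atom tally by fragment:
  pyrrole ring core → C:4 H:5 N:1
  (− 2 ring H displaced by substituents)
  + COOH → C:1 H:1 O:2
  + NH2 → N:1 H:2
Element totals:
  C: 5
  H: 6
  N: 2
  O: 2

2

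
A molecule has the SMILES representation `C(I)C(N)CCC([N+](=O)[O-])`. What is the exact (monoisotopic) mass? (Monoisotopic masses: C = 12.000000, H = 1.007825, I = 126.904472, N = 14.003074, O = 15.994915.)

257.9865

Atom tally by fragment:
  ICH2 → C:1 H:2 I:1
  CH(NH2) → C:1 H:3 N:1
  CH2 → C:1 H:2
  CH2 → C:1 H:2
  CH2NO2 → C:1 H:2 N:1 O:2
Element totals:
  C: 5
  H: 11
  I: 1
  N: 2
  O: 2
Molecular formula: C5H11IN2O2.
  M = 5(12.0) + 11(1.007825) + 126.904472 + 2(14.003074) + 2(15.994915)
    = 60.000000 + 11.086075 + 126.904472 + 28.006148 + 31.989830 = 257.986525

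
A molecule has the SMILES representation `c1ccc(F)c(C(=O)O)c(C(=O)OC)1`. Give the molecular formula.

C9H7FO4

Atom tally by fragment:
  benzene ring core → C:6 H:6
  (− 3 ring H displaced by substituents)
  + F → F:1
  + COOH → C:1 H:1 O:2
  + COOCH3 → C:2 H:3 O:2
Element totals:
  C: 9
  H: 7
  F: 1
  O: 4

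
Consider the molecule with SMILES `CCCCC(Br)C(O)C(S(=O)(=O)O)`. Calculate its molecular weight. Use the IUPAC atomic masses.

275.16 g/mol

Atom tally by fragment:
  CH3 → C:1 H:3
  CH2 → C:1 H:2
  CH2 → C:1 H:2
  CH2 → C:1 H:2
  CH(Br) → C:1 H:1 Br:1
  CH(OH) → C:1 H:2 O:1
  CH2SO3H → C:1 H:3 S:1 O:3
Element totals:
  C: 7
  H: 15
  Br: 1
  O: 4
  S: 1
Molecular formula: C7H15BrO4S.
  M = 7(12.011) + 15(1.008) + 79.904 + 4(15.999) + 32.06
    = 84.077 + 15.120 + 79.904 + 63.996 + 32.060 = 275.157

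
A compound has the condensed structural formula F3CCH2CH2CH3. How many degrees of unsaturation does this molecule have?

0

Atom tally by fragment:
  F3CCH2 → C:2 H:2 F:3
  CH2 → C:1 H:2
  CH3 → C:1 H:3
Element totals:
  C: 4
  H: 7
  F: 3
Molecular formula: C4H7F3.
DoU = (2C + 2 + N − H − X) / 2 = (2·4 + 2 + 0 − 7 − 3) / 2 = 0.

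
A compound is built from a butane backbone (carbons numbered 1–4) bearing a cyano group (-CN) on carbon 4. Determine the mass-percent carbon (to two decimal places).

Atom tally by fragment:
  CH3 → C:1 H:3
  CH2 → C:1 H:2
  CH2 → C:1 H:2
  CH2CN → C:2 H:2 N:1
Element totals:
  C: 5
  H: 9
  N: 1
Molecular formula: C5H9N.
Molar mass = 83.134 g/mol.
Mass from C: 5 × 12.011 = 60.055 g/mol.
%C = 60.055 / 83.134 × 100 = 72.24%.

72.24%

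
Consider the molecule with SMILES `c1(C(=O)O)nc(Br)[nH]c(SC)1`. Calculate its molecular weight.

Atom tally by fragment:
  imidazole ring core → C:3 H:4 N:2
  (− 3 ring H displaced by substituents)
  + COOH → C:1 H:1 O:2
  + Br → Br:1
  + SCH3 → C:1 H:3 S:1
Element totals:
  C: 5
  H: 5
  Br: 1
  N: 2
  O: 2
  S: 1
Molecular formula: C5H5BrN2O2S.
  M = 5(12.011) + 5(1.008) + 79.904 + 2(14.007) + 2(15.999) + 32.06
    = 60.055 + 5.040 + 79.904 + 28.014 + 31.998 + 32.060 = 237.071

237.07 g/mol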